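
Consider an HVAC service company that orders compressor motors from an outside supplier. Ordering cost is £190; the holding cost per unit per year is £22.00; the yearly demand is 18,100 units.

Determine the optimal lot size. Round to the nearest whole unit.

2DS/H = 2·18,100·190/22 = 312,636.36
EOQ = √312,636.36 ≈ 559.14

559 units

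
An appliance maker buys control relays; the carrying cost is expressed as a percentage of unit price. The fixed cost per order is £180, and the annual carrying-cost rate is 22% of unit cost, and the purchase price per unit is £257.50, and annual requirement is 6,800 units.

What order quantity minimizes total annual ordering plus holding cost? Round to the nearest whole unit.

208 units

H = i·C = 0.22 × £257.5 = £56.6500 per unit-year
2DS/H = 2·6,800·180/56.65 = 43,212.71
EOQ = √43,212.71 ≈ 207.88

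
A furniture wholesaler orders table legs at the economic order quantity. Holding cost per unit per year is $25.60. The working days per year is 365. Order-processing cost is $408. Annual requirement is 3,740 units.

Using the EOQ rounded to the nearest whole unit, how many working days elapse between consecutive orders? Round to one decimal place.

2DS/H = 2·3,740·408/25.6 = 119,212.50
EOQ = √119,212.50 ≈ 345.27 → Q = 345 units
T = Q/D × 365 days = 345/3,740 × 365 = 33.670 days

33.7 days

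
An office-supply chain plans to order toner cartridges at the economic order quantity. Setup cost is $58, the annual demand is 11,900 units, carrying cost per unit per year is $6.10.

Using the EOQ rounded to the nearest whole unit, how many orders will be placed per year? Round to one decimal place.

Optimal lot size Q* = (2 × 11,900 × $58 / $6.1)^½ ≈ 475.70 → Q = 476
N = D/Q = 11,900/476 ≈ 25.000 orders/yr

25.0 orders per year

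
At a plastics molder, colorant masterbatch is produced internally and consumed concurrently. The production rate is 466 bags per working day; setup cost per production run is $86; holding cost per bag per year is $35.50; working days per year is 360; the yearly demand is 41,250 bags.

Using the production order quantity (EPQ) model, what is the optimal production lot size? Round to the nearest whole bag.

515 bags

Daily demand d = 41,250/360 = 114.583; p = 466; 1 − d/p = 0.75411
EPQ = √(2DS / (H(1 − d/p)))
    = √(2 × 41,250 × 86 / (35.5 × 0.75411)) ≈ 514.81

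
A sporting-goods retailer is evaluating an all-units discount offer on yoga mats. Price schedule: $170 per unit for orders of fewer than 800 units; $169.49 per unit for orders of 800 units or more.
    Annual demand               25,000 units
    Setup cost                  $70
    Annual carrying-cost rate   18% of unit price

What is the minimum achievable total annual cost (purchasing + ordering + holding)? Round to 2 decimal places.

$4,251,640.78

H₁ = 18%×$170 = $30.6000;  H₂ = 18%×$169.49 = $30.5082
EOQ₁ = √(2×25,000×70/30.6000) = 338.20  (< 800, feasible at tier 1)
EOQ₂ = √(2×25,000×70/30.5082) = 338.71  (< 800 → use Q = 800 at tier-2 price)
TC(tier 1 (EOQ₁), Q≈338.2) = $4,260,348.91
TC(tier 2, Q≈800.0) = $4,251,640.78
Minimum at tier 2: $4,251,640.78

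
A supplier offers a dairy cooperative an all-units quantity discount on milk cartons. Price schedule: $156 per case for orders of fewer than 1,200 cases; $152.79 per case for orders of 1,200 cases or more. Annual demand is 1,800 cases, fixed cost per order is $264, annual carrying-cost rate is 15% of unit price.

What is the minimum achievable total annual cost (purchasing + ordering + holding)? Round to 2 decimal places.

$285,515.86

H₁ = 15%×$156 = $23.4000;  H₂ = 15%×$152.79 = $22.9185
EOQ₁ = √(2×1,800×264/23.4000) = 201.53  (< 1,200, feasible at tier 1)
EOQ₂ = √(2×1,800×264/22.9185) = 203.64  (< 1,200 → use Q = 1,200 at tier-2 price)
TC(tier 1 (EOQ₁), Q≈201.5) = $285,515.86
TC(tier 2, Q≈1,200.0) = $289,169.10
Minimum at tier 1 (EOQ₁): $285,515.86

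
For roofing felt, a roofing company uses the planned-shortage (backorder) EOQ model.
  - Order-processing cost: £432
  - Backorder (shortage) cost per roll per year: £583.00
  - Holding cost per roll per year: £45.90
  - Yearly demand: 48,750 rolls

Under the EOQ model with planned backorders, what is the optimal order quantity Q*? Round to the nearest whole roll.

995 rolls

Basic EOQ = √(2·48,750·432/45.9) = 957.939
Backorder adjustment √((H+b)/b) = √((45.9+583)/583) = 1.0386
Q* = 957.939 × 1.0386 ≈ 994.93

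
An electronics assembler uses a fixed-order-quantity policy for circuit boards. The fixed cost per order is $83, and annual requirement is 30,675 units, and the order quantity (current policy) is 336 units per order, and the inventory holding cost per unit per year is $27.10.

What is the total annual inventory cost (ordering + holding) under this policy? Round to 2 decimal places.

Orders/yr = 30,675/336 = 91.295; ordering cost = 91.295 × $83 = $7,577.46
Average inventory = 336/2 = 168; holding cost = 168 × $27.1 = $4,552.80
Total = $7,577.46 + $4,552.80 = $12,130.26

$12,130.26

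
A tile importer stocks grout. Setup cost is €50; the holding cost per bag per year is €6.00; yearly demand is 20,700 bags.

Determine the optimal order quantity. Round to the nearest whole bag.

587 bags

Q* = √(2·D·S / H) = √(2·20,700·50 / 6) = √345,000.0 ≈ 587.37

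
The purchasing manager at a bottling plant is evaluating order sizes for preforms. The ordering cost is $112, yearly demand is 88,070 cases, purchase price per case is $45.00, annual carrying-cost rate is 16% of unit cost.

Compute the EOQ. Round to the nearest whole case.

1,655 cases

Holding cost per case per year: H = 16% × $45 = $7.2000
Optimal lot size Q* = (2 × 88,070 × $112 / $7.2)^½ ≈ 1,655.28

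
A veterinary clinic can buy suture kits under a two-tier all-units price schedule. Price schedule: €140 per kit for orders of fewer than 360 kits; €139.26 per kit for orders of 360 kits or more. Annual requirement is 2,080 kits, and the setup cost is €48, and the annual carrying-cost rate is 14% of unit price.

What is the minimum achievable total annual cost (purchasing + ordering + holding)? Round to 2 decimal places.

H₁ = 14%×€140 = €19.6000;  H₂ = 14%×€139.26 = €19.4964
EOQ₁ = √(2×2,080×48/19.6000) = 100.93  (< 360, feasible at tier 1)
EOQ₂ = √(2×2,080×48/19.4964) = 101.20  (< 360 → use Q = 360 at tier-2 price)
TC(tier 1 (EOQ₁), Q≈100.9) = €293,178.31
TC(tier 2, Q≈360.0) = €293,447.49
Minimum at tier 1 (EOQ₁): €293,178.31

€293,178.31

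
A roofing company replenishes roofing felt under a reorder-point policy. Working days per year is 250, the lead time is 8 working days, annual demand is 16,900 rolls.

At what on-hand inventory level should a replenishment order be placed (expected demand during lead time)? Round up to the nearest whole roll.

541 rolls

Daily demand d = 16,900 / 250 = 67.600 rolls/day
Demand during lead time = 67.600 × 8 = 540.80
Reorder point = 540.80 → round up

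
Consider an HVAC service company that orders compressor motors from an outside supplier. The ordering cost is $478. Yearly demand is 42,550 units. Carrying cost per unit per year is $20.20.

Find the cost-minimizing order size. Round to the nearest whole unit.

Optimal lot size Q* = (2 × 42,550 × $478 / $20.2)^½ ≈ 1,419.07

1,419 units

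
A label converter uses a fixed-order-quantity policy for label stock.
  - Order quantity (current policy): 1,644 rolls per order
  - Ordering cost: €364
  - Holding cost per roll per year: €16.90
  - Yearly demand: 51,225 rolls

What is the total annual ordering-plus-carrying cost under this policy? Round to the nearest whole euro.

€25,234

Ordering: D/Q × S = 51,225/1,644 × €364 = €11,341.79
Holding:  Q/2 × H = 1,644/2 × €16.9 = €13,891.80
Total = €11,341.79 + €13,891.80 = €25,233.59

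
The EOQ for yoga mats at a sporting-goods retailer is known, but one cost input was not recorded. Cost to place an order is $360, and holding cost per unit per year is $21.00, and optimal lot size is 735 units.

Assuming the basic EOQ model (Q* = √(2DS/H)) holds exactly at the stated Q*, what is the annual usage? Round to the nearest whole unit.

Since Q* = (2DS/H)^½, squaring gives Q*²·H = 2DS.
D = Q²H / (2S) = 735² × 21 / (2 × 360) = 15,756.56

15,757 units per year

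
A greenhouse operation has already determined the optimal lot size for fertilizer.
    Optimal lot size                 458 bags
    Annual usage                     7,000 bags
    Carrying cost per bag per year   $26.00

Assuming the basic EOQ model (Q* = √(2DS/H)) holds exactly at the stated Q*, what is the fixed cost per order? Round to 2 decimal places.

From Q* = √(2DS/H) ⇒ Q*² = 2DS/H.
S = Q²H / (2D) = 458² × 26 / (2 × 7,000) = 389.5617

$389.56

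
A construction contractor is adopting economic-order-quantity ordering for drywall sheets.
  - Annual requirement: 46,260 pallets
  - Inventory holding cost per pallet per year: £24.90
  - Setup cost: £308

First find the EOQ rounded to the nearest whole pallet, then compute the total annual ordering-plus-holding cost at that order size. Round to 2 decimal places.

£26,637.46

Optimal lot size Q* = (2 × 46,260 × £308 / £24.9)^½ ≈ 1,069.78 → Q = 1,070 pallets
Ordering: D/Q × S = 46,260/1,070 × £308 = £13,315.96
Holding:  Q/2 × H = 1,070/2 × £24.9 = £13,321.50
Total = £13,315.96 + £13,321.50 = £26,637.46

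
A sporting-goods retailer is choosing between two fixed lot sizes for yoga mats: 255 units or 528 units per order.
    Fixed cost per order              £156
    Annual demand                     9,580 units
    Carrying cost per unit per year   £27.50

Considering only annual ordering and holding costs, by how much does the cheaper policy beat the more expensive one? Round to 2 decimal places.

£723.50

Annual cost at Q: ordering D·S/Q plus holding Q·H/2.
TC(255) = (9,580/255)×156 + (255/2)×27.5 = £9,366.96
TC(528) = (9,580/528)×156 + (528/2)×27.5 = £10,090.45
Cheaper: Q = 255.  Difference = £723.50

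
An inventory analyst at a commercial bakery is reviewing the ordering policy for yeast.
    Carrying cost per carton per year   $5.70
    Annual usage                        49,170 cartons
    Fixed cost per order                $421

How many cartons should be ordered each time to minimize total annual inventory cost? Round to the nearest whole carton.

Optimal lot size Q* = (2 × 49,170 × $421 / $5.7)^½ ≈ 2,695.06

2,695 cartons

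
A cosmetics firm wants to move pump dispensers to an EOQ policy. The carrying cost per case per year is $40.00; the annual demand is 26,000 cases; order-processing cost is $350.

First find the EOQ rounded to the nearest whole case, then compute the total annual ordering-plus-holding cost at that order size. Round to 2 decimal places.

$26,981.48

2DS/H = 2·26,000·350/40 = 455,000.00
EOQ = √455,000.00 ≈ 674.54 → Q = 675 cases
Orders/yr = 26,000/675 = 38.519; ordering cost = 38.519 × $350 = $13,481.48
Average inventory = 675/2 = 337.5; holding cost = 337.5 × $40 = $13,500.00
Total = $13,481.48 + $13,500.00 = $26,981.48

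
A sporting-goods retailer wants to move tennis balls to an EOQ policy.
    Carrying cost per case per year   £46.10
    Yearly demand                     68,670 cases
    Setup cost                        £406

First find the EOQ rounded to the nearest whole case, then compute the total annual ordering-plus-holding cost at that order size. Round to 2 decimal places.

EOQ = √(2DS/H) = √(2 × 68,670 × 406 / 46.1)
    = √(1,209,545.34) ≈ 1,099.79 → Q = 1,100 cases
Annual ordering cost = (D/Q)·S = (68,670/1,100) × 406 = £25,345.47
Annual holding cost  = (Q/2)·H = (1,100/2) × 46.1 = £25,355.00
Total = £25,345.47 + £25,355.00 = £50,700.47

£50,700.47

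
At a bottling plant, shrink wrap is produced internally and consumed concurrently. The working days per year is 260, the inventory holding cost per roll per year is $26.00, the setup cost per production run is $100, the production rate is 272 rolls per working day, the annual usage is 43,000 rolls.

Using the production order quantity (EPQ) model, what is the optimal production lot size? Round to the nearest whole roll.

Daily demand d = 43,000/260 = 165.385; p = 272; 1 − d/p = 0.39197
EPQ = √(2DS / (H(1 − d/p)))
    = √(2 × 43,000 × 100 / (26 × 0.39197)) ≈ 918.62

919 rolls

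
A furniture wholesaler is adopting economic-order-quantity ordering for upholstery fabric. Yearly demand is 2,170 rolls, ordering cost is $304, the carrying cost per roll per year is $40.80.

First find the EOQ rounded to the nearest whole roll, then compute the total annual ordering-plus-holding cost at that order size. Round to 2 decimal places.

EOQ = √(2DS/H) = √(2 × 2,170 × 304 / 40.8)
    = √(32,337.25) ≈ 179.83 → Q = 180 rolls
Ordering: D/Q × S = 2,170/180 × $304 = $3,664.89
Holding:  Q/2 × H = 180/2 × $40.8 = $3,672.00
Total = $3,664.89 + $3,672.00 = $7,336.89

$7,336.89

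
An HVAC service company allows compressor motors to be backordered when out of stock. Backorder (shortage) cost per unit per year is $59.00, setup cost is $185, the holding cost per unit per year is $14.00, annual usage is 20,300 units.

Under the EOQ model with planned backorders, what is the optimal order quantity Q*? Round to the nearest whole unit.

Q* = √(2DS/H) · √((H + b)/b)
   = √(2 × 20,300 × 185 / 14) · √((14 + 59) / 59)
   = 732.462 × 1.1123 ≈ 814.74

815 units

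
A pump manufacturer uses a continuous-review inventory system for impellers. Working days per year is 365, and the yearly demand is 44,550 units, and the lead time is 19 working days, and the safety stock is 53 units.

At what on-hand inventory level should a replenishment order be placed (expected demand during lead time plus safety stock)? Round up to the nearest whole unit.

2,373 units

Daily demand d = 44,550 / 365 = 122.055 units/day
Demand during lead time = 122.055 × 19 = 2,319.04
Reorder point = 2,319.04 + 53 = 2,372.04 → round up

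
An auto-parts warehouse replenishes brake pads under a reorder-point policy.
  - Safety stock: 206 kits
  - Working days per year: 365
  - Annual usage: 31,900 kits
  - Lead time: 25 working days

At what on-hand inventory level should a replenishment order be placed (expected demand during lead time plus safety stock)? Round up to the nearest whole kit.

2,391 kits

Daily demand d = 31,900 / 365 = 87.397 kits/day
Demand during lead time = 87.397 × 25 = 2,184.93
Reorder point = 2,184.93 + 206 = 2,390.93 → round up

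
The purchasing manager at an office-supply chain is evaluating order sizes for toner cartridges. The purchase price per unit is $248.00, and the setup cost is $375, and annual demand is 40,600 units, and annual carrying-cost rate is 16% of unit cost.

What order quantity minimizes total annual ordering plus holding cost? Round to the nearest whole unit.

H = i·C = 0.16 × $248 = $39.6800 per unit-year
Q* = √(2·D·S / H) = √(2·40,600·375 / 39.68) = √767,389.1 ≈ 876.01

876 units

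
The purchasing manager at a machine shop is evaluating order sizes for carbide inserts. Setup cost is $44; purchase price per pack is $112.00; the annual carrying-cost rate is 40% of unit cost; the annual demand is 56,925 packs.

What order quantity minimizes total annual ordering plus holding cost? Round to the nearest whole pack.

334 packs

Carrying cost H = $112 × 40% = $44.8000/pack/yr
Optimal lot size Q* = (2 × 56,925 × $44 / $44.8)^½ ≈ 334.39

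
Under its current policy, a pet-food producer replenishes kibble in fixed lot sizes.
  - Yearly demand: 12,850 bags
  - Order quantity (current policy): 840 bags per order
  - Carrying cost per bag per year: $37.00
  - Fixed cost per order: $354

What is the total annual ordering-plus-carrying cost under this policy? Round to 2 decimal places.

Ordering: D/Q × S = 12,850/840 × $354 = $5,415.36
Holding:  Q/2 × H = 840/2 × $37 = $15,540.00
Total = $5,415.36 + $15,540.00 = $20,955.36

$20,955.36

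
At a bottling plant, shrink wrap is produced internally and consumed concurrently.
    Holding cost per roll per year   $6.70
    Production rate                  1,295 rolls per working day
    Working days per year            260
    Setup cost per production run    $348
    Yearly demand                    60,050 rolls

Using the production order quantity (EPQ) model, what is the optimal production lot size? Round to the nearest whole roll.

2,755 rolls

Daily demand d = 60,050/260 = 230.962; p = 1295; 1 − d/p = 0.82165
EPQ = √(2DS / (H(1 − d/p)))
    = √(2 × 60,050 × 348 / (6.7 × 0.82165)) ≈ 2,755.37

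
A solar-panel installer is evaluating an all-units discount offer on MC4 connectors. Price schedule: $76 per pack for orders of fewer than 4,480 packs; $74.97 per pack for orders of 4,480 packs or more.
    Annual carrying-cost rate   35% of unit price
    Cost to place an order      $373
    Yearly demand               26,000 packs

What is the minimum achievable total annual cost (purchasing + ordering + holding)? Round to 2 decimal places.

$1,998,714.17

H₁ = 35%×$76 = $26.6000;  H₂ = 35%×$74.97 = $26.2395
EOQ₁ = √(2×26,000×373/26.6000) = 853.92  (< 4,480, feasible at tier 1)
EOQ₂ = √(2×26,000×373/26.2395) = 859.76  (< 4,480 → use Q = 4,480 at tier-2 price)
TC(tier 1 (EOQ₁), Q≈853.9) = $1,998,714.17
TC(tier 2, Q≈4,480.0) = $2,010,161.21
Minimum at tier 1 (EOQ₁): $1,998,714.17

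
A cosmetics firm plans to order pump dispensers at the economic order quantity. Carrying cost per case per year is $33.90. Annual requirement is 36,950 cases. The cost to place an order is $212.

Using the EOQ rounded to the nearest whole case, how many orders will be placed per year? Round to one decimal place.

EOQ = √(2DS/H) = √(2 × 36,950 × 212 / 33.9)
    = √(462,147.49) ≈ 679.81 → Q = 680
Orders per year = D/Q = 36,950 / 680 = 54.338

54.3 orders per year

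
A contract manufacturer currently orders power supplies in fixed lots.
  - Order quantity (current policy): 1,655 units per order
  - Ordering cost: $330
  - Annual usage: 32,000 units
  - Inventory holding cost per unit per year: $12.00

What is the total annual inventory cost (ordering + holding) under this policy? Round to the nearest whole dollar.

Ordering: D/Q × S = 32,000/1,655 × $330 = $6,380.66
Holding:  Q/2 × H = 1,655/2 × $12 = $9,930.00
Total = $6,380.66 + $9,930.00 = $16,310.66

$16,311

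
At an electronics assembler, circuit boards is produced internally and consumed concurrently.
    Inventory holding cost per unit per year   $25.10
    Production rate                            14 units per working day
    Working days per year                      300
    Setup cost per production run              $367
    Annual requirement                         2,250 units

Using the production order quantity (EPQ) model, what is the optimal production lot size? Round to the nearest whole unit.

d = 2,250/300 = 7.5000 units/day;  effective holding cost H(1 − d/p) = 25.1·(1 − 7.5000/14) = 11.65357
Q* = √(2DS / H_eff) = √(2·2,250·367 / 11.65357) ≈ 376.45

376 units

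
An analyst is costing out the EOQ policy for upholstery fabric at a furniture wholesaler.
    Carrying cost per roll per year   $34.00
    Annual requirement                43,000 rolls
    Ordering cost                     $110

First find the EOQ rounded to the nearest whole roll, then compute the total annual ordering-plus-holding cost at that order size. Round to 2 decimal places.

$17,934.33

Q* = √(2·D·S / H) = √(2·43,000·110 / 34) = √278,235.3 ≈ 527.48 → Q = 527 rolls
Ordering: D/Q × S = 43,000/527 × $110 = $8,975.33
Holding:  Q/2 × H = 527/2 × $34 = $8,959.00
Total = $8,975.33 + $8,959.00 = $17,934.33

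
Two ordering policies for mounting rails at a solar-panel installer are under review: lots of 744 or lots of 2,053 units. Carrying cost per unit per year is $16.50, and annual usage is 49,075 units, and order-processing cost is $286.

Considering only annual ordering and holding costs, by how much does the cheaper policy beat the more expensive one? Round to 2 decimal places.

$1,229.05

For each Q, cost = (D/Q)·S + (Q/2)·H.
TC(744) = (49,075/744)×286 + (744/2)×16.5 = $25,002.85
TC(2,053) = (49,075/2,053)×286 + (2,053/2)×16.5 = $23,773.81
|ΔTC| = |$25,002.85 − $23,773.81| = $1,229.05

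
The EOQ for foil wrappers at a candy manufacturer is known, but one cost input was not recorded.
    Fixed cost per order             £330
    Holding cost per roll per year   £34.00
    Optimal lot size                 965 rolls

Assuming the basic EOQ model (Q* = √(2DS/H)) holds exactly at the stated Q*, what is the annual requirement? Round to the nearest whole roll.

EOQ relation: Q² = 2DS/H, so rearrange for the unknown.
D = Q²H / (2S) = 965² × 34 / (2 × 330) = 47,972.20

47,972 rolls per year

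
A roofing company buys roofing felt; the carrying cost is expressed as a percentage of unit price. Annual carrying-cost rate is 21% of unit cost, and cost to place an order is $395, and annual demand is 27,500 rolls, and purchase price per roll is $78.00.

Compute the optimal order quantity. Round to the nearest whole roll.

H = i·C = 0.21 × $78 = $16.3800 per roll-year
Optimal lot size Q* = (2 × 27,500 × $395 / $16.38)^½ ≈ 1,151.66

1,152 rolls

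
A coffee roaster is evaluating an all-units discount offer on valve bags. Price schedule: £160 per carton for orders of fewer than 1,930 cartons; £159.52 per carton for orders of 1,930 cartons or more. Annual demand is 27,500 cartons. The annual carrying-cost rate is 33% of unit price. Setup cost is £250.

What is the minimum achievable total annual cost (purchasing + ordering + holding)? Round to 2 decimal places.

£4,426,944.39

H₁ = 33%×£160 = £52.8000;  H₂ = 33%×£159.52 = £52.6416
EOQ₁ = √(2×27,500×250/52.8000) = 510.31  (< 1,930, feasible at tier 1)
EOQ₂ = √(2×27,500×250/52.6416) = 511.08  (< 1,930 → use Q = 1,930 at tier-2 price)
TC(tier 1 (EOQ₁), Q≈510.3) = £4,426,944.39
TC(tier 2, Q≈1,930.0) = £4,441,161.32
Minimum at tier 1 (EOQ₁): £4,426,944.39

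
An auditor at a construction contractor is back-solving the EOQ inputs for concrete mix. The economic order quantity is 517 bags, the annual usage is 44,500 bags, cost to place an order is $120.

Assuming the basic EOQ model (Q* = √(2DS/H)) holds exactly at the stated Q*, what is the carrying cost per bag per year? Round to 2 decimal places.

EOQ relation: Q² = 2DS/H, so rearrange for the unknown.
H = 2DS / Q² = 2 × 44,500 × 120 / 517² = 39.9568

$39.96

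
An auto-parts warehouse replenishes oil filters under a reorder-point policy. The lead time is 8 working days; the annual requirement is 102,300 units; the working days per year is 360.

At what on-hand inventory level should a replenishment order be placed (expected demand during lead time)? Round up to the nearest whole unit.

2,274 units

Daily demand d = 102,300 / 360 = 284.167 units/day
Demand during lead time = 284.167 × 8 = 2,273.33
Reorder point = 2,273.33 → round up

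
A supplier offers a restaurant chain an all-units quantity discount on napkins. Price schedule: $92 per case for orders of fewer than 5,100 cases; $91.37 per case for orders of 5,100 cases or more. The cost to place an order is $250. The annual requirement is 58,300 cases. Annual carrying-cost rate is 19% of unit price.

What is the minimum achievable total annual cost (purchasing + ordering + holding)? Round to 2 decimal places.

H₁ = 19%×$92 = $17.4800;  H₂ = 19%×$91.37 = $17.3603
EOQ₁ = √(2×58,300×250/17.4800) = 1,291.36  (< 5,100, feasible at tier 1)
EOQ₂ = √(2×58,300×250/17.3603) = 1,295.81  (< 5,100 → use Q = 5,100 at tier-2 price)
TC(tier 1 (EOQ₁), Q≈1,291.4) = $5,386,173.04
TC(tier 2, Q≈5,100.0) = $5,373,997.61
Minimum at tier 2: $5,373,997.61

$5,373,997.61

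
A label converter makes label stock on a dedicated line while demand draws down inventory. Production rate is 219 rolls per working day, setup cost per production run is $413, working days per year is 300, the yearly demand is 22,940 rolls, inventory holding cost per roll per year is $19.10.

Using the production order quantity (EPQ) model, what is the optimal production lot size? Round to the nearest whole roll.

d = 22,940/300 = 76.4667 rolls/day;  effective holding cost H(1 − d/p) = 19.1·(1 − 76.4667/219) = 12.43099
Q* = √(2DS / H_eff) = √(2·22,940·413 / 12.43099) ≈ 1,234.62

1,235 rolls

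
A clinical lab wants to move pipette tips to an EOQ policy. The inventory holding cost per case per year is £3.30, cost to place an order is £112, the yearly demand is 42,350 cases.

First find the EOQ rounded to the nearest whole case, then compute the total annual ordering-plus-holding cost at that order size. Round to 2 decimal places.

2DS/H = 2·42,350·112/3.3 = 2,874,666.67
EOQ = √2,874,666.67 ≈ 1,695.48 → Q = 1,695 cases
Orders/yr = 42,350/1,695 = 24.985; ordering cost = 24.985 × £112 = £2,798.35
Average inventory = 1,695/2 = 847.5; holding cost = 847.5 × £3.3 = £2,796.75
Total = £2,798.35 + £2,796.75 = £5,595.10

£5,595.10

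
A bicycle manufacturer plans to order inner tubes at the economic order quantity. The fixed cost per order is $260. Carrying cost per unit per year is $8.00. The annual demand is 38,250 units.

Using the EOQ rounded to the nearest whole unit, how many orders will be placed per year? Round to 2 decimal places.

Q* = √(2·D·S / H) = √(2·38,250·260 / 8) = √2,486,250.0 ≈ 1,576.78 → Q = 1,577
Orders per year = D/Q = 38,250 / 1,577 = 24.255

24.25 orders per year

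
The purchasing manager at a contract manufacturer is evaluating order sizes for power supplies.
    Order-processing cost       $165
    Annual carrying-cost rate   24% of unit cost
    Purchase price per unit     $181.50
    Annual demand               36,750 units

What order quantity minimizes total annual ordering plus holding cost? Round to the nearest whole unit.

Carrying cost H = $181.5 × 24% = $43.5600/unit/yr
2DS/H = 2·36,750·165/43.56 = 278,409.09
EOQ = √278,409.09 ≈ 527.64

528 units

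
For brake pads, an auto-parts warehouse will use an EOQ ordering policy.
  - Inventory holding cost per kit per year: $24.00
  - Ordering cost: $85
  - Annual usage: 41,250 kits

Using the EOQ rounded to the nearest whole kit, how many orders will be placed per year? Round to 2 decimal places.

76.25 orders per year

Q* = √(2·D·S / H) = √(2·41,250·85 / 24) = √292,187.5 ≈ 540.54 → Q = 541
N = D/Q = 41,250/541 ≈ 76.248 orders/yr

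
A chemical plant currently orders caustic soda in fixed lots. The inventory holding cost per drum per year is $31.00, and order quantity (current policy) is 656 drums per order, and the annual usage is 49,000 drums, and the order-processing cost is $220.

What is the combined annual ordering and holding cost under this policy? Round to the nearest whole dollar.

Annual ordering cost = (D/Q)·S = (49,000/656) × 220 = $16,432.93
Annual holding cost  = (Q/2)·H = (656/2) × 31 = $10,168.00
Total = $16,432.93 + $10,168.00 = $26,600.93

$26,601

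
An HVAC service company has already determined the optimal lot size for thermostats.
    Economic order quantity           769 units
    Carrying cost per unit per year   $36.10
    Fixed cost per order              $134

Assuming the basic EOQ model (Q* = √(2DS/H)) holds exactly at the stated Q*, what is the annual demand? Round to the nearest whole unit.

79,657 units per year

EOQ relation: Q² = 2DS/H, so rearrange for the unknown.
D = Q²H / (2S) = 769² × 36.1 / (2 × 134) = 79,657.21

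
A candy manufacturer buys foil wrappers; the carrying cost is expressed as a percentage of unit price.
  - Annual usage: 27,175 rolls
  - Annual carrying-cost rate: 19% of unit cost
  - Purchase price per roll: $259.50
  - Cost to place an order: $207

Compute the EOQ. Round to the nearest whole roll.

Holding cost per roll per year: H = 19% × $259.5 = $49.3050
2DS/H = 2·27,175·207/49.305 = 228,180.71
EOQ = √228,180.71 ≈ 477.68

478 rolls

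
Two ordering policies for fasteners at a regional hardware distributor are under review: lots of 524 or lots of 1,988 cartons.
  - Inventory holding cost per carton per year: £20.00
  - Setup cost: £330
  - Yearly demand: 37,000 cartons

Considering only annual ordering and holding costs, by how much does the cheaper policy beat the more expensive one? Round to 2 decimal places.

Annual cost at Q: ordering D·S/Q plus holding Q·H/2.
TC(524) = (37,000/524)×330 + (524/2)×20 = £28,541.53
TC(1,988) = (37,000/1,988)×330 + (1,988/2)×20 = £26,021.85
Lots of 1,988 are cheaper by £2,519.68.

£2,519.68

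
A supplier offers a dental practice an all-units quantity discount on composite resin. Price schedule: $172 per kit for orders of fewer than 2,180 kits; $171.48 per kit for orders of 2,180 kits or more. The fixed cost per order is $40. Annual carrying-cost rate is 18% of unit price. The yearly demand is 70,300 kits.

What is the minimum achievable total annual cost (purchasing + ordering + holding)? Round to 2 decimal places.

$12,089,978.28

H₁ = 18%×$172 = $30.9600;  H₂ = 18%×$171.48 = $30.8664
EOQ₁ = √(2×70,300×40/30.9600) = 426.21  (< 2,180, feasible at tier 1)
EOQ₂ = √(2×70,300×40/30.8664) = 426.85  (< 2,180 → use Q = 2,180 at tier-2 price)
TC(tier 1 (EOQ₁), Q≈426.2) = $12,104,795.42
TC(tier 2, Q≈2,180.0) = $12,089,978.28
Minimum at tier 2: $12,089,978.28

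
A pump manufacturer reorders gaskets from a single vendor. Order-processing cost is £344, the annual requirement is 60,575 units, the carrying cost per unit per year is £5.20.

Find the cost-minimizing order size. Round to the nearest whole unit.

2,831 units

Optimal lot size Q* = (2 × 60,575 × £344 / £5.2)^½ ≈ 2,831.00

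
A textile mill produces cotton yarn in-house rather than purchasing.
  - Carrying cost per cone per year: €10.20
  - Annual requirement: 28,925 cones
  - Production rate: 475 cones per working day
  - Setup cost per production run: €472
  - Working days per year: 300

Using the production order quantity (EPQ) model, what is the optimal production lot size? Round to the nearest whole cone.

Daily demand d = 28,925/300 = 96.417; p = 475; 1 − d/p = 0.79702
EPQ = √(2DS / (H(1 − d/p)))
    = √(2 × 28,925 × 472 / (10.2 × 0.79702)) ≈ 1,832.69

1,833 cones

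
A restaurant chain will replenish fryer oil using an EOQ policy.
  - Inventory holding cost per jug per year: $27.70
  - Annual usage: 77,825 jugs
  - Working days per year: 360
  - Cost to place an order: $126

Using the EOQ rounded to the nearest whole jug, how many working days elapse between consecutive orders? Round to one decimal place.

3.9 days

Optimal lot size Q* = (2 × 77,825 × $126 / $27.7)^½ ≈ 841.43 → Q = 841 jugs
Days between orders = 360 / (D/Q) = 360 / 92.539 ≈ 3.890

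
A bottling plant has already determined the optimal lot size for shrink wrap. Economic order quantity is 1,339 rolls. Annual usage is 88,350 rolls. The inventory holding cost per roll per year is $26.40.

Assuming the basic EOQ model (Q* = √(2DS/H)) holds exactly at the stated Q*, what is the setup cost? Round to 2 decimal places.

$267.87

EOQ relation: Q² = 2DS/H, so rearrange for the unknown.
S = Q²H / (2D) = 1,339² × 26.4 / (2 × 88,350) = 267.8727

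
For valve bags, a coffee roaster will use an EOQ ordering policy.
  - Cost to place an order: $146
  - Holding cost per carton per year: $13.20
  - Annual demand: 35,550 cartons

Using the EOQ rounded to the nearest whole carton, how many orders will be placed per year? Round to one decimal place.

Q* = √(2·D·S / H) = √(2·35,550·146 / 13.2) = √786,409.1 ≈ 886.80 → Q = 887
N = D/Q = 35,550/887 ≈ 40.079 orders/yr

40.1 orders per year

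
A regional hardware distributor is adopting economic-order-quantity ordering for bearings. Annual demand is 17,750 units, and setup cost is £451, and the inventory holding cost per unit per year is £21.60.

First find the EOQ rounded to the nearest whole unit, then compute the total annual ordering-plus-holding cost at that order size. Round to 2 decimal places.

£18,596.42

EOQ = √(2DS/H) = √(2 × 17,750 × 451 / 21.6)
    = √(741,226.85) ≈ 860.95 → Q = 861 units
Annual ordering cost = (D/Q)·S = (17,750/861) × 451 = £9,297.62
Annual holding cost  = (Q/2)·H = (861/2) × 21.6 = £9,298.80
Total = £9,297.62 + £9,298.80 = £18,596.42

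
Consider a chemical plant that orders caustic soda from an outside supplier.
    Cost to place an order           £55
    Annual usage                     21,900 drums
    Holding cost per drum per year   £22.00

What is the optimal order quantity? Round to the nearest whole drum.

Optimal lot size Q* = (2 × 21,900 × £55 / £22)^½ ≈ 330.91

331 drums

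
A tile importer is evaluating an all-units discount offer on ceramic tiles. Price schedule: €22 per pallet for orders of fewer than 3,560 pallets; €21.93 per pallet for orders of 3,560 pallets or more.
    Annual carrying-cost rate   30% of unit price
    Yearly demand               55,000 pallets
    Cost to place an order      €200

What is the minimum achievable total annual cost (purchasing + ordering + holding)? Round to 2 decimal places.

€1,220,950.51

H₁ = 30%×€22 = €6.6000;  H₂ = 30%×€21.93 = €6.5790
EOQ₁ = √(2×55,000×200/6.6000) = 1,825.74  (< 3,560, feasible at tier 1)
EOQ₂ = √(2×55,000×200/6.5790) = 1,828.65  (< 3,560 → use Q = 3,560 at tier-2 price)
TC(tier 1 (EOQ₁), Q≈1,825.7) = €1,222,049.90
TC(tier 2, Q≈3,560.0) = €1,220,950.51
Minimum at tier 2: €1,220,950.51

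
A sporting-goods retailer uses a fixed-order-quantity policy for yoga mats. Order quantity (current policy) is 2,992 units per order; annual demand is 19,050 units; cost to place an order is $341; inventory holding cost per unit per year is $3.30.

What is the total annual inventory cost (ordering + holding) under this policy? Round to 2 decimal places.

$7,107.94

Ordering: D/Q × S = 19,050/2,992 × $341 = $2,171.14
Holding:  Q/2 × H = 2,992/2 × $3.3 = $4,936.80
Total = $2,171.14 + $4,936.80 = $7,107.94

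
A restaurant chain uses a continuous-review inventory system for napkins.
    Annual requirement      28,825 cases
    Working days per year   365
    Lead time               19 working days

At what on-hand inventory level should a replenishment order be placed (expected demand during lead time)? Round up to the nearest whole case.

Daily demand d = 28,825 / 365 = 78.973 cases/day
Demand during lead time = 78.973 × 19 = 1,500.48
Reorder point = 1,500.48 → round up

1,501 cases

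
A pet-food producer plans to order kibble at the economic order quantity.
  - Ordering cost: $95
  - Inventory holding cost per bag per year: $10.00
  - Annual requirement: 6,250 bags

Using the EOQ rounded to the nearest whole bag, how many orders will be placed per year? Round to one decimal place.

Optimal lot size Q* = (2 × 6,250 × $95 / $10)^½ ≈ 344.60 → Q = 345
N = D/Q = 6,250/345 ≈ 18.116 orders/yr

18.1 orders per year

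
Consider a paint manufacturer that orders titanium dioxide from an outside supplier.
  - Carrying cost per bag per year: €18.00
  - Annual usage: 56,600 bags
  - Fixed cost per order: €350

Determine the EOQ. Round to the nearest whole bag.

1,484 bags

Q* = √(2·D·S / H) = √(2·56,600·350 / 18) = √2,201,111.1 ≈ 1,483.61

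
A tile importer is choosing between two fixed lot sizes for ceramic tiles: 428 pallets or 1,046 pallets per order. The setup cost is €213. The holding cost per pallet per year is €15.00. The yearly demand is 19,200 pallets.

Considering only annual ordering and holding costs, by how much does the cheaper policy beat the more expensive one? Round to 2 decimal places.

€1,010.39

TC(Q) = (D/Q)S + (Q/2)H
TC(428) = (19,200/428)×213 + (428/2)×15 = €12,765.14
TC(1,046) = (19,200/1,046)×213 + (1,046/2)×15 = €11,754.75
Cheaper: Q = 1,046.  Difference = €1,010.39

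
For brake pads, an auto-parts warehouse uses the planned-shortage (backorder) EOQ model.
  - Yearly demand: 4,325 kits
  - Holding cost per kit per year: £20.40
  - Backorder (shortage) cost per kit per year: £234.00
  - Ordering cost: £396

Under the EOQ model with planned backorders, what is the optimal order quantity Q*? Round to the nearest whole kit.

Basic EOQ = √(2·4,325·396/20.4) = 409.770
Backorder adjustment √((H+b)/b) = √((20.4+234)/234) = 1.0427
Q* = 409.770 × 1.0427 ≈ 427.26

427 kits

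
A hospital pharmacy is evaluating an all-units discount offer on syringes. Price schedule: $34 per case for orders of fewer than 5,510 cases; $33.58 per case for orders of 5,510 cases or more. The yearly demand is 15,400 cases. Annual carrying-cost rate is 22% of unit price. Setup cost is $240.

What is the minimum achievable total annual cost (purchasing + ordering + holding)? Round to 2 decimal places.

$531,035.87

H₁ = 22%×$34 = $7.4800;  H₂ = 22%×$33.58 = $7.3876
EOQ₁ = √(2×15,400×240/7.4800) = 994.10  (< 5,510, feasible at tier 1)
EOQ₂ = √(2×15,400×240/7.3876) = 1,000.30  (< 5,510 → use Q = 5,510 at tier-2 price)
TC(tier 1 (EOQ₁), Q≈994.1) = $531,035.87
TC(tier 2, Q≈5,510.0) = $538,155.62
Minimum at tier 1 (EOQ₁): $531,035.87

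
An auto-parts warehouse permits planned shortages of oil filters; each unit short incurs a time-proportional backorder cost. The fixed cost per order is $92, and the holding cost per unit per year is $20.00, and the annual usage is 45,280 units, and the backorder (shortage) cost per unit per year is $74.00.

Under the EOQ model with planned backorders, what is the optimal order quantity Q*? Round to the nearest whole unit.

727 units

Q* = √(2DS/H) · √((H + b)/b)
   = √(2 × 45,280 × 92 / 20) · √((20 + 74) / 74)
   = 645.427 × 1.1271 ≈ 727.44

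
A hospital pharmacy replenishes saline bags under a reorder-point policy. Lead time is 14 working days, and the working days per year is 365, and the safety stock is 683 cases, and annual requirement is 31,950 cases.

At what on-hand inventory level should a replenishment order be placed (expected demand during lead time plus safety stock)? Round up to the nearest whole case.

Daily demand d = 31,950 / 365 = 87.534 cases/day
Demand during lead time = 87.534 × 14 = 1,225.48
Reorder point = 1,225.48 + 683 = 1,908.48 → round up

1,909 cases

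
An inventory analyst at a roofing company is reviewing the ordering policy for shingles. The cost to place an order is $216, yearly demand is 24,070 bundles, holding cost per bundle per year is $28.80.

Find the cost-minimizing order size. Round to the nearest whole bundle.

601 bundles

2DS/H = 2·24,070·216/28.8 = 361,050.00
EOQ = √361,050.00 ≈ 600.87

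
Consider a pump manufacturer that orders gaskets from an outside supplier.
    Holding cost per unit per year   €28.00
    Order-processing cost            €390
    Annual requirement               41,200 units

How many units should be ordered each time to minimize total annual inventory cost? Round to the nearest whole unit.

EOQ = √(2DS/H) = √(2 × 41,200 × 390 / 28)
    = √(1,147,714.29) ≈ 1,071.31

1,071 units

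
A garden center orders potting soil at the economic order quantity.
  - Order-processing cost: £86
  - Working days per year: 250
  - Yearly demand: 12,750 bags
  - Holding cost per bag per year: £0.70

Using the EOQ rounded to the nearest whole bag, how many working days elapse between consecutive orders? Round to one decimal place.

34.7 days

EOQ = √(2DS/H) = √(2 × 12,750 × 86 / 0.7)
    = √(3,132,857.14) ≈ 1,769.99 → Q = 1,770 bags
T = Q/D × 250 days = 1,770/12,750 × 250 = 34.706 days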